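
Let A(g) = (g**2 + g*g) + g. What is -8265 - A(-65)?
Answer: -16650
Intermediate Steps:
A(g) = g + 2*g**2 (A(g) = (g**2 + g**2) + g = 2*g**2 + g = g + 2*g**2)
-8265 - A(-65) = -8265 - (-65)*(1 + 2*(-65)) = -8265 - (-65)*(1 - 130) = -8265 - (-65)*(-129) = -8265 - 1*8385 = -8265 - 8385 = -16650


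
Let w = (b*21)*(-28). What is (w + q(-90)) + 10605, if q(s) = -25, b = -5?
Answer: 13520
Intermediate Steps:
w = 2940 (w = -5*21*(-28) = -105*(-28) = 2940)
(w + q(-90)) + 10605 = (2940 - 25) + 10605 = 2915 + 10605 = 13520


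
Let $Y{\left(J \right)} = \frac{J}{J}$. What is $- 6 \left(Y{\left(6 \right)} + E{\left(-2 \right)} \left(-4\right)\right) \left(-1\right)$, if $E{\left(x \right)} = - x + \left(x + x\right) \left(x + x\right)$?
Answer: $-426$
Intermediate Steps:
$Y{\left(J \right)} = 1$
$E{\left(x \right)} = - x + 4 x^{2}$ ($E{\left(x \right)} = - x + 2 x 2 x = - x + 4 x^{2}$)
$- 6 \left(Y{\left(6 \right)} + E{\left(-2 \right)} \left(-4\right)\right) \left(-1\right) = - 6 \left(1 + - 2 \left(-1 + 4 \left(-2\right)\right) \left(-4\right)\right) \left(-1\right) = - 6 \left(1 + - 2 \left(-1 - 8\right) \left(-4\right)\right) \left(-1\right) = - 6 \left(1 + \left(-2\right) \left(-9\right) \left(-4\right)\right) \left(-1\right) = - 6 \left(1 + 18 \left(-4\right)\right) \left(-1\right) = - 6 \left(1 - 72\right) \left(-1\right) = \left(-6\right) \left(-71\right) \left(-1\right) = 426 \left(-1\right) = -426$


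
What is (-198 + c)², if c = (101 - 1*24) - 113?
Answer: 54756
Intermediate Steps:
c = -36 (c = (101 - 24) - 113 = 77 - 113 = -36)
(-198 + c)² = (-198 - 36)² = (-234)² = 54756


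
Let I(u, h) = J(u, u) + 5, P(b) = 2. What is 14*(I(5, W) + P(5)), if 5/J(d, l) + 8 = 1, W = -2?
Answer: 88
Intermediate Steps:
J(d, l) = -5/7 (J(d, l) = 5/(-8 + 1) = 5/(-7) = 5*(-⅐) = -5/7)
I(u, h) = 30/7 (I(u, h) = -5/7 + 5 = 30/7)
14*(I(5, W) + P(5)) = 14*(30/7 + 2) = 14*(44/7) = 88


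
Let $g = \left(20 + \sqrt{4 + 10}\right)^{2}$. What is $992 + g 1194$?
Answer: $495308 + 47760 \sqrt{14} \approx 6.7401 \cdot 10^{5}$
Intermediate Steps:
$g = \left(20 + \sqrt{14}\right)^{2} \approx 563.67$
$992 + g 1194 = 992 + \left(20 + \sqrt{14}\right)^{2} \cdot 1194 = 992 + 1194 \left(20 + \sqrt{14}\right)^{2}$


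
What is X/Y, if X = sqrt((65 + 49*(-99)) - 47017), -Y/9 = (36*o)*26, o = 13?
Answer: -I*sqrt(51803)/109512 ≈ -0.0020783*I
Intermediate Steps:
Y = -109512 (Y = -9*36*13*26 = -4212*26 = -9*12168 = -109512)
X = I*sqrt(51803) (X = sqrt((65 - 4851) - 47017) = sqrt(-4786 - 47017) = sqrt(-51803) = I*sqrt(51803) ≈ 227.6*I)
X/Y = (I*sqrt(51803))/(-109512) = (I*sqrt(51803))*(-1/109512) = -I*sqrt(51803)/109512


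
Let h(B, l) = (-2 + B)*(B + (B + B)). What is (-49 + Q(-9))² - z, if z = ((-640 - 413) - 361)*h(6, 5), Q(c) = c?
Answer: 105172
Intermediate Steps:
h(B, l) = 3*B*(-2 + B) (h(B, l) = (-2 + B)*(B + 2*B) = (-2 + B)*(3*B) = 3*B*(-2 + B))
z = -101808 (z = ((-640 - 413) - 361)*(3*6*(-2 + 6)) = (-1053 - 361)*(3*6*4) = -1414*72 = -101808)
(-49 + Q(-9))² - z = (-49 - 9)² - 1*(-101808) = (-58)² + 101808 = 3364 + 101808 = 105172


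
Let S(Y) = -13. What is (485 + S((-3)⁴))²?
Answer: 222784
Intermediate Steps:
(485 + S((-3)⁴))² = (485 - 13)² = 472² = 222784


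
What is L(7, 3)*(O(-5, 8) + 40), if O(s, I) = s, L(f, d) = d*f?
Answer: 735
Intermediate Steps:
L(7, 3)*(O(-5, 8) + 40) = (3*7)*(-5 + 40) = 21*35 = 735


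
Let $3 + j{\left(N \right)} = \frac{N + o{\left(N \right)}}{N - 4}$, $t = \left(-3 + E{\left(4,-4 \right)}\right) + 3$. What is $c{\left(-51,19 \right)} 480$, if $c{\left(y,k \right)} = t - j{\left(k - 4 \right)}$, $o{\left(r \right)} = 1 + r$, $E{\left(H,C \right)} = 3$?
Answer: $\frac{16800}{11} \approx 1527.3$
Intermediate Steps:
$t = 3$ ($t = \left(-3 + 3\right) + 3 = 0 + 3 = 3$)
$j{\left(N \right)} = -3 + \frac{1 + 2 N}{-4 + N}$ ($j{\left(N \right)} = -3 + \frac{N + \left(1 + N\right)}{N - 4} = -3 + \frac{1 + 2 N}{-4 + N}$)
$c{\left(y,k \right)} = 3 - \frac{17 - k}{-8 + k}$ ($c{\left(y,k \right)} = 3 - \frac{13 - \left(k - 4\right)}{-4 + \left(k - 4\right)} = 3 - \frac{13 - \left(-4 + k\right)}{-4 + \left(-4 + k\right)} = 3 - \frac{13 - \left(-4 + k\right)}{-8 + k} = 3 - \frac{17 - k}{-8 + k}$)
$c{\left(-51,19 \right)} 480 = \frac{-41 + 4 \cdot 19}{-8 + 19} \cdot 480 = \frac{-41 + 76}{11} \cdot 480 = \frac{1}{11} \cdot 35 \cdot 480 = \frac{35}{11} \cdot 480 = \frac{16800}{11}$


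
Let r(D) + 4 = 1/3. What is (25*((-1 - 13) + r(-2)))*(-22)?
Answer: 29150/3 ≈ 9716.7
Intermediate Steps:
r(D) = -11/3 (r(D) = -4 + 1/3 = -4 + ⅓ = -11/3)
(25*((-1 - 13) + r(-2)))*(-22) = (25*((-1 - 13) - 11/3))*(-22) = (25*(-14 - 11/3))*(-22) = (25*(-53/3))*(-22) = -1325/3*(-22) = 29150/3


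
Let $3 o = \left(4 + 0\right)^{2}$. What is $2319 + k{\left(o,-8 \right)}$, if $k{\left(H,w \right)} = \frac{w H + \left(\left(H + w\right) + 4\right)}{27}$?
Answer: $\frac{187715}{81} \approx 2317.5$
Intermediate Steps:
$o = \frac{16}{3}$ ($o = \frac{\left(4 + 0\right)^{2}}{3} = \frac{4^{2}}{3} = \frac{1}{3} \cdot 16 = \frac{16}{3} \approx 5.3333$)
$k{\left(H,w \right)} = \frac{4}{27} + \frac{H}{27} + \frac{w}{27} + \frac{H w}{27}$ ($k{\left(H,w \right)} = \left(H w + \left(4 + H + w\right)\right) \frac{1}{27} = \left(4 + H + w + H w\right) \frac{1}{27} = \frac{4}{27} + \frac{H}{27} + \frac{w}{27} + \frac{H w}{27}$)
$2319 + k{\left(o,-8 \right)} = 2319 + \left(\frac{4}{27} + \frac{1}{27} \cdot \frac{16}{3} + \frac{1}{27} \left(-8\right) + \frac{1}{27} \cdot \frac{16}{3} \left(-8\right)\right) = 2319 + \left(\frac{4}{27} + \frac{16}{81} - \frac{8}{27} - \frac{128}{81}\right) = 2319 - \frac{124}{81} = \frac{187715}{81}$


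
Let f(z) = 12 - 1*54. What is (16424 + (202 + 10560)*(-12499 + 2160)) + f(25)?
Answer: -111251936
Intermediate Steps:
f(z) = -42 (f(z) = 12 - 54 = -42)
(16424 + (202 + 10560)*(-12499 + 2160)) + f(25) = (16424 + (202 + 10560)*(-12499 + 2160)) - 42 = (16424 + 10762*(-10339)) - 42 = (16424 - 111268318) - 42 = -111251894 - 42 = -111251936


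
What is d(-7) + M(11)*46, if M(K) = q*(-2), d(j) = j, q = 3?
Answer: -283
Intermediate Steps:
M(K) = -6 (M(K) = 3*(-2) = -6)
d(-7) + M(11)*46 = -7 - 6*46 = -7 - 276 = -283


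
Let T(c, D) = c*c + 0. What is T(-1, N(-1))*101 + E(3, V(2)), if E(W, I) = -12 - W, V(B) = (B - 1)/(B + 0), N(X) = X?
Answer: 86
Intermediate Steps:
V(B) = (-1 + B)/B
T(c, D) = c² (T(c, D) = c² + 0 = c²)
T(-1, N(-1))*101 + E(3, V(2)) = (-1)²*101 + (-12 - 1*3) = 1*101 + (-12 - 3) = 101 - 15 = 86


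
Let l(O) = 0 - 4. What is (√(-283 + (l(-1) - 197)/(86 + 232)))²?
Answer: -30065/106 ≈ -283.63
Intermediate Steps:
l(O) = -4
(√(-283 + (l(-1) - 197)/(86 + 232)))² = (√(-283 + (-4 - 197)/(86 + 232)))² = (√(-283 - 201/318))² = (√(-283 - 201*1/318))² = (√(-283 - 67/106))² = (√(-30065/106))² = (I*√3186890/106)² = -30065/106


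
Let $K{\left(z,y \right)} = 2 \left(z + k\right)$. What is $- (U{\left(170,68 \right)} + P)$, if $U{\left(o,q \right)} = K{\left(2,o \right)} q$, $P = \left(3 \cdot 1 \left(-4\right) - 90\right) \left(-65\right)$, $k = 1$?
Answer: $-7038$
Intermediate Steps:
$K{\left(z,y \right)} = 2 + 2 z$ ($K{\left(z,y \right)} = 2 \left(z + 1\right) = 2 \left(1 + z\right) = 2 + 2 z$)
$P = 6630$ ($P = \left(3 \left(-4\right) - 90\right) \left(-65\right) = \left(-12 - 90\right) \left(-65\right) = \left(-102\right) \left(-65\right) = 6630$)
$U{\left(o,q \right)} = 6 q$ ($U{\left(o,q \right)} = \left(2 + 2 \cdot 2\right) q = \left(2 + 4\right) q = 6 q$)
$- (U{\left(170,68 \right)} + P) = - (6 \cdot 68 + 6630) = - (408 + 6630) = \left(-1\right) 7038 = -7038$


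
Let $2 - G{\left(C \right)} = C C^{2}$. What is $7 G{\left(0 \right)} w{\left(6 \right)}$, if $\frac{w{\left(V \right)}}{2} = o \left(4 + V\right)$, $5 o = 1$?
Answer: $56$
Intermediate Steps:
$o = \frac{1}{5}$ ($o = \frac{1}{5} \cdot 1 = \frac{1}{5} \approx 0.2$)
$G{\left(C \right)} = 2 - C^{3}$ ($G{\left(C \right)} = 2 - C C^{2} = 2 - C^{3}$)
$w{\left(V \right)} = \frac{8}{5} + \frac{2 V}{5}$ ($w{\left(V \right)} = 2 \frac{4 + V}{5} = 2 \left(\frac{4}{5} + \frac{V}{5}\right) = \frac{8}{5} + \frac{2 V}{5}$)
$7 G{\left(0 \right)} w{\left(6 \right)} = 7 \left(2 - 0^{3}\right) \left(\frac{8}{5} + \frac{2}{5} \cdot 6\right) = 7 \left(2 - 0\right) \left(\frac{8}{5} + \frac{12}{5}\right) = 7 \left(2 + 0\right) 4 = 7 \cdot 2 \cdot 4 = 14 \cdot 4 = 56$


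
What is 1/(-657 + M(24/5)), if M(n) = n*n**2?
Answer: -125/68301 ≈ -0.0018301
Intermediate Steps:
M(n) = n**3
1/(-657 + M(24/5)) = 1/(-657 + (24/5)**3) = 1/(-657 + 13824/125) = 1/(-68301/125) = -125/68301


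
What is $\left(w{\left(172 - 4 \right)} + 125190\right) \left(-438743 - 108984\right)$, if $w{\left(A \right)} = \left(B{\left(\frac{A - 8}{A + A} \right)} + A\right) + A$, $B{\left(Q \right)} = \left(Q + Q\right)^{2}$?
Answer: $- \frac{30320724007082}{441} \approx -6.8754 \cdot 10^{10}$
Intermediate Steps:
$B{\left(Q \right)} = 4 Q^{2}$ ($B{\left(Q \right)} = \left(2 Q\right)^{2} = 4 Q^{2}$)
$w{\left(A \right)} = 2 A + \frac{\left(-8 + A\right)^{2}}{A^{2}}$ ($w{\left(A \right)} = \left(4 \left(\frac{A - 8}{A + A}\right)^{2} + A\right) + A = \left(4 \left(\frac{-8 + A}{2 A}\right)^{2} + A\right) + A = \left(4 \frac{\left(-8 + A\right)^{2}}{4 A^{2}} + A\right) + A = \left(\frac{\left(-8 + A\right)^{2}}{A^{2}} + A\right) + A = \left(A + \frac{\left(-8 + A\right)^{2}}{A^{2}}\right) + A = 2 A + \frac{\left(-8 + A\right)^{2}}{A^{2}}$)
$\left(w{\left(172 - 4 \right)} + 125190\right) \left(-438743 - 108984\right) = \left(\left(2 \left(172 - 4\right) + \frac{\left(-8 + \left(172 - 4\right)\right)^{2}}{\left(172 - 4\right)^{2}}\right) + 125190\right) \left(-438743 - 108984\right) = \left(\left(2 \cdot 168 + \frac{\left(-8 + 168\right)^{2}}{28224}\right) + 125190\right) \left(-547727\right) = \left(\left(336 + \frac{160^{2}}{28224}\right) + 125190\right) \left(-547727\right) = \left(\left(336 + \frac{1}{28224} \cdot 25600\right) + 125190\right) \left(-547727\right) = \left(\left(336 + \frac{400}{441}\right) + 125190\right) \left(-547727\right) = \left(\frac{148576}{441} + 125190\right) \left(-547727\right) = \frac{55357366}{441} \left(-547727\right) = - \frac{30320724007082}{441}$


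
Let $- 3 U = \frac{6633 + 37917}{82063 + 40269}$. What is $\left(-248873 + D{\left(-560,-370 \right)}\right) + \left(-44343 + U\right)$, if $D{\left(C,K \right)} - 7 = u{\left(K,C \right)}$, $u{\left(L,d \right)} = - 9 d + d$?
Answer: $- \frac{17660405439}{61166} \approx -2.8873 \cdot 10^{5}$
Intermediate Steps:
$u{\left(L,d \right)} = - 8 d$
$D{\left(C,K \right)} = 7 - 8 C$
$U = - \frac{7425}{61166}$ ($U = - \frac{\left(6633 + 37917\right) \frac{1}{82063 + 40269}}{3} = - \frac{44550 \cdot \frac{1}{122332}}{3} = \left(- \frac{1}{3}\right) \frac{22275}{61166} = - \frac{7425}{61166} \approx -0.12139$)
$\left(-248873 + D{\left(-560,-370 \right)}\right) + \left(-44343 + U\right) = \left(-248873 + \left(7 - -4480\right)\right) - \frac{2712291363}{61166} = \left(-248873 + \left(7 + 4480\right)\right) - \frac{2712291363}{61166} = \left(-248873 + 4487\right) - \frac{2712291363}{61166} = -244386 - \frac{2712291363}{61166} = - \frac{17660405439}{61166}$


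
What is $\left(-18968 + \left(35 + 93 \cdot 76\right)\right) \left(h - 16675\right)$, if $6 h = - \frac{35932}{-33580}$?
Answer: $\frac{664369416697}{3358} \approx 1.9785 \cdot 10^{8}$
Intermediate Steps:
$h = \frac{8983}{50370}$ ($h = \frac{\left(-35932\right) \frac{1}{-33580}}{6} = \frac{\left(-35932\right) \left(- \frac{1}{33580}\right)}{6} = \frac{1}{6} \cdot \frac{8983}{8395} = \frac{8983}{50370} \approx 0.17834$)
$\left(-18968 + \left(35 + 93 \cdot 76\right)\right) \left(h - 16675\right) = \left(-18968 + \left(35 + 93 \cdot 76\right)\right) \left(\frac{8983}{50370} - 16675\right) = \left(-18968 + \left(35 + 7068\right)\right) \left(- \frac{839910767}{50370}\right) = \left(-18968 + 7103\right) \left(- \frac{839910767}{50370}\right) = \left(-11865\right) \left(- \frac{839910767}{50370}\right) = \frac{664369416697}{3358}$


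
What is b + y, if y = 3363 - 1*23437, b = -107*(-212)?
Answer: 2610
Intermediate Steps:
b = 22684
y = -20074 (y = 3363 - 23437 = -20074)
b + y = 22684 - 20074 = 2610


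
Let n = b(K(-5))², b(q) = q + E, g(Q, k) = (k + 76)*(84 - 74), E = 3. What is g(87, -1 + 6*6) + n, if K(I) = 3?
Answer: 1146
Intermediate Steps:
g(Q, k) = 760 + 10*k (g(Q, k) = (76 + k)*10 = 760 + 10*k)
b(q) = 3 + q (b(q) = q + 3 = 3 + q)
n = 36 (n = (3 + 3)² = 6² = 36)
g(87, -1 + 6*6) + n = (760 + 10*(-1 + 6*6)) + 36 = (760 + 10*(-1 + 36)) + 36 = (760 + 10*35) + 36 = (760 + 350) + 36 = 1110 + 36 = 1146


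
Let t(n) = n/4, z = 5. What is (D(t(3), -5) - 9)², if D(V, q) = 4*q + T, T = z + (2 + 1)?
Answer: 441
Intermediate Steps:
T = 8 (T = 5 + (2 + 1) = 5 + 3 = 8)
t(n) = n/4 (t(n) = n*(¼) = n/4)
D(V, q) = 8 + 4*q (D(V, q) = 4*q + 8 = 8 + 4*q)
(D(t(3), -5) - 9)² = ((8 + 4*(-5)) - 9)² = ((8 - 20) - 9)² = (-12 - 9)² = (-21)² = 441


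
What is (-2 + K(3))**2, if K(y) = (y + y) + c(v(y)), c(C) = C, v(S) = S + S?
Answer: 100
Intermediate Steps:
v(S) = 2*S
K(y) = 4*y (K(y) = (y + y) + 2*y = 2*y + 2*y = 4*y)
(-2 + K(3))**2 = (-2 + 4*3)**2 = (-2 + 12)**2 = 10**2 = 100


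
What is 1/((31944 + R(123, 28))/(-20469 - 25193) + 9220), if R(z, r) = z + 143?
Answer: 22831/210485715 ≈ 0.00010847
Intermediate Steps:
R(z, r) = 143 + z
1/((31944 + R(123, 28))/(-20469 - 25193) + 9220) = 1/((31944 + (143 + 123))/(-20469 - 25193) + 9220) = 1/((31944 + 266)/(-45662) + 9220) = 1/(32210*(-1/45662) + 9220) = 1/(-16105/22831 + 9220) = 1/(210485715/22831) = 22831/210485715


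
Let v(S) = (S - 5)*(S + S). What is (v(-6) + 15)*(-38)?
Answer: -5586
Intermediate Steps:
v(S) = 2*S*(-5 + S) (v(S) = (-5 + S)*(2*S) = 2*S*(-5 + S))
(v(-6) + 15)*(-38) = (2*(-6)*(-5 - 6) + 15)*(-38) = (2*(-6)*(-11) + 15)*(-38) = (132 + 15)*(-38) = 147*(-38) = -5586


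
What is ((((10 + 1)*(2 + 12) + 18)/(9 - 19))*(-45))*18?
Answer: 13932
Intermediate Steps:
((((10 + 1)*(2 + 12) + 18)/(9 - 19))*(-45))*18 = (((11*14 + 18)/(-10))*(-45))*18 = (((154 + 18)*(-⅒))*(-45))*18 = ((172*(-⅒))*(-45))*18 = -86/5*(-45)*18 = 774*18 = 13932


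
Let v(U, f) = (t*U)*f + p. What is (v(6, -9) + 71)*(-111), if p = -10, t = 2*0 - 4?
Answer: -30747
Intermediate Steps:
t = -4 (t = 0 - 4 = -4)
v(U, f) = -10 - 4*U*f (v(U, f) = (-4*U)*f - 10 = -4*U*f - 10 = -10 - 4*U*f)
(v(6, -9) + 71)*(-111) = ((-10 - 4*6*(-9)) + 71)*(-111) = ((-10 + 216) + 71)*(-111) = (206 + 71)*(-111) = 277*(-111) = -30747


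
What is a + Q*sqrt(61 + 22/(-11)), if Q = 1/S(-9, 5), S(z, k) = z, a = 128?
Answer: 128 - sqrt(59)/9 ≈ 127.15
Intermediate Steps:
Q = -1/9 (Q = 1/(-9) = -1/9 ≈ -0.11111)
a + Q*sqrt(61 + 22/(-11)) = 128 - sqrt(61 + 22/(-11))/9 = 128 - sqrt(61 + 22*(-1/11))/9 = 128 - sqrt(61 - 2)/9 = 128 - sqrt(59)/9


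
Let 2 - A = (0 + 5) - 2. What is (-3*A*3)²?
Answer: 81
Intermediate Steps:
A = -1 (A = 2 - ((0 + 5) - 2) = 2 - (5 - 2) = 2 - 1*3 = 2 - 3 = -1)
(-3*A*3)² = (-3*(-1)*3)² = (3*3)² = 9² = 81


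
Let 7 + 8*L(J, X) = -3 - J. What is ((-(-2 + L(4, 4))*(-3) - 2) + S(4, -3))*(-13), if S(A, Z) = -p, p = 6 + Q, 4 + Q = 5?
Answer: 1053/4 ≈ 263.25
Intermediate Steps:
L(J, X) = -5/4 - J/8 (L(J, X) = -7/8 + (-3 - J)/8 = -7/8 + (-3/8 - J/8) = -5/4 - J/8)
Q = 1 (Q = -4 + 5 = 1)
p = 7 (p = 6 + 1 = 7)
S(A, Z) = -7 (S(A, Z) = -1*7 = -7)
((-(-2 + L(4, 4))*(-3) - 2) + S(4, -3))*(-13) = ((-(-2 + (-5/4 - ⅛*4))*(-3) - 2) - 7)*(-13) = ((-(-2 + (-5/4 - ½))*(-3) - 2) - 7)*(-13) = ((-(-2 - 7/4)*(-3) - 2) - 7)*(-13) = ((-(-15)*(-3)/4 - 2) - 7)*(-13) = ((-1*45/4 - 2) - 7)*(-13) = ((-45/4 - 2) - 7)*(-13) = (-53/4 - 7)*(-13) = -81/4*(-13) = 1053/4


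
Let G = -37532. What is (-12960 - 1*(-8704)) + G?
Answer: -41788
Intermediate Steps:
(-12960 - 1*(-8704)) + G = (-12960 - 1*(-8704)) - 37532 = (-12960 + 8704) - 37532 = -4256 - 37532 = -41788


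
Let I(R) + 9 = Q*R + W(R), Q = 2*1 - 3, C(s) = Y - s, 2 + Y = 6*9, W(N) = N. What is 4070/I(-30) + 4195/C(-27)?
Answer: -283775/711 ≈ -399.12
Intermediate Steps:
Y = 52 (Y = -2 + 6*9 = -2 + 54 = 52)
C(s) = 52 - s
Q = -1 (Q = 2 - 3 = -1)
I(R) = -9 (I(R) = -9 + (-R + R) = -9 + 0 = -9)
4070/I(-30) + 4195/C(-27) = 4070/(-9) + 4195/(52 - 1*(-27)) = 4070*(-⅑) + 4195/(52 + 27) = -4070/9 + 4195/79 = -283775/711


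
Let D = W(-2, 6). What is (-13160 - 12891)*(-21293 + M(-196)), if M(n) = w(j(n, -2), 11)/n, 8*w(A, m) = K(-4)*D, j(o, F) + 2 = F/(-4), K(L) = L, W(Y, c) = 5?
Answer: 217443815401/392 ≈ 5.5470e+8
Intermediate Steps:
D = 5
j(o, F) = -2 - F/4 (j(o, F) = -2 + F/(-4) = -2 + F*(-¼) = -2 - F/4)
w(A, m) = -5/2 (w(A, m) = (-4*5)/8 = (⅛)*(-20) = -5/2)
M(n) = -5/(2*n)
(-13160 - 12891)*(-21293 + M(-196)) = (-13160 - 12891)*(-21293 - 5/2/(-196)) = -26051*(-21293 - 5/2*(-1/196)) = -26051*(-21293 + 5/392) = -26051*(-8346851/392) = 217443815401/392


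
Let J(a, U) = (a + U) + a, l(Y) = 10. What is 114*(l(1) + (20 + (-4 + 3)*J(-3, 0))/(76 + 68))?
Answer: 13927/12 ≈ 1160.6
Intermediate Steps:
J(a, U) = U + 2*a (J(a, U) = (U + a) + a = U + 2*a)
114*(l(1) + (20 + (-4 + 3)*J(-3, 0))/(76 + 68)) = 114*(10 + (20 + (-4 + 3)*(0 + 2*(-3)))/(76 + 68)) = 114*(10 + (20 - (0 - 6))/144) = 114*(10 + (20 - 1*(-6))*(1/144)) = 114*(10 + (20 + 6)*(1/144)) = 114*(10 + 26*(1/144)) = 114*(10 + 13/72) = 114*(733/72) = 13927/12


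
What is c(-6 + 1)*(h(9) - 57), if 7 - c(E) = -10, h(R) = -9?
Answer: -1122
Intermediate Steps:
c(E) = 17 (c(E) = 7 - 1*(-10) = 7 + 10 = 17)
c(-6 + 1)*(h(9) - 57) = 17*(-9 - 57) = 17*(-66) = -1122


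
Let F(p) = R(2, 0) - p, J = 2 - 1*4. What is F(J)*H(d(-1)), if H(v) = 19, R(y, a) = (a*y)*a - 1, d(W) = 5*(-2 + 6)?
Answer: 19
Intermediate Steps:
d(W) = 20 (d(W) = 5*4 = 20)
J = -2 (J = 2 - 4 = -2)
R(y, a) = -1 + y*a² (R(y, a) = y*a² - 1 = -1 + y*a²)
F(p) = -1 - p (F(p) = (-1 + 2*0²) - p = (-1 + 2*0) - p = (-1 + 0) - p = -1 - p)
F(J)*H(d(-1)) = (-1 - 1*(-2))*19 = (-1 + 2)*19 = 1*19 = 19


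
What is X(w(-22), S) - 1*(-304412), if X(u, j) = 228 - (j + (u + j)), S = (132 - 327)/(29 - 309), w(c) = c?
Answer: 8530497/28 ≈ 3.0466e+5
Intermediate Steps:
S = 39/56 (S = -195/(-280) = -195*(-1/280) = 39/56 ≈ 0.69643)
X(u, j) = 228 - u - 2*j (X(u, j) = 228 - (j + (j + u)) = 228 - (u + 2*j) = 228 + (-u - 2*j) = 228 - u - 2*j)
X(w(-22), S) - 1*(-304412) = (228 - 1*(-22) - 2*39/56) - 1*(-304412) = (228 + 22 - 39/28) + 304412 = 6961/28 + 304412 = 8530497/28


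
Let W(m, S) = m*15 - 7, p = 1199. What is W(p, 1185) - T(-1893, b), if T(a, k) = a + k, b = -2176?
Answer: 22047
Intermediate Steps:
W(m, S) = -7 + 15*m (W(m, S) = 15*m - 7 = -7 + 15*m)
W(p, 1185) - T(-1893, b) = (-7 + 15*1199) - (-1893 - 2176) = (-7 + 17985) - 1*(-4069) = 17978 + 4069 = 22047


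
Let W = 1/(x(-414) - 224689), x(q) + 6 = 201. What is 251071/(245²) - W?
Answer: 56363993099/13475252350 ≈ 4.1828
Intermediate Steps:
x(q) = 195 (x(q) = -6 + 201 = 195)
W = -1/224494 (W = 1/(195 - 224689) = 1/(-224494) = -1/224494 ≈ -4.4545e-6)
251071/(245²) - W = 251071/(245²) - 1*(-1/224494) = 251071/60025 + 1/224494 = 56363993099/13475252350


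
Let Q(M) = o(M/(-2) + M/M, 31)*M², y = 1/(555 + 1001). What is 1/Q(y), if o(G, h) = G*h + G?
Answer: 235455476/3111 ≈ 75685.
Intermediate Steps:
y = 1/1556 ≈ 0.00064267
o(G, h) = G + G*h
Q(M) = M²*(32 - 16*M) (Q(M) = ((M/(-2) + M/M)*(1 + 31))*M² = ((M*(-½) + 1)*32)*M² = ((-M/2 + 1)*32)*M² = ((1 - M/2)*32)*M² = (32 - 16*M)*M² = M²*(32 - 16*M))
1/Q(y) = 1/(16*(1/1556)²*(2 - 1*1/1556)) = 1/(16*(1/2421136)*(2 - 1/1556)) = 1/(16*(1/2421136)*(3111/1556)) = 1/(3111/235455476) = 235455476/3111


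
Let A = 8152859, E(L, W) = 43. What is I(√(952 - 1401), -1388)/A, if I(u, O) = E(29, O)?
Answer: 43/8152859 ≈ 5.2742e-6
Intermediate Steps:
I(u, O) = 43
I(√(952 - 1401), -1388)/A = 43/8152859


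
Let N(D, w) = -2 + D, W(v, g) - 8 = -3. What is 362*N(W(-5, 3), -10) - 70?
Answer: 1016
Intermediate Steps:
W(v, g) = 5 (W(v, g) = 8 - 3 = 5)
362*N(W(-5, 3), -10) - 70 = 362*(-2 + 5) - 70 = 362*3 - 70 = 1086 - 70 = 1016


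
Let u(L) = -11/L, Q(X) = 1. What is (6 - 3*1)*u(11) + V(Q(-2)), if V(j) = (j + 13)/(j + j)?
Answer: 4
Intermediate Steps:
V(j) = (13 + j)/(2*j) (V(j) = (13 + j)/((2*j)) = (13 + j)*(1/(2*j)) = (13 + j)/(2*j))
(6 - 3*1)*u(11) + V(Q(-2)) = (6 - 3*1)*(-11/11) + (½)*(13 + 1)/1 = (6 - 3)*(-11*1/11) + (½)*1*14 = 3*(-1) + 7 = -3 + 7 = 4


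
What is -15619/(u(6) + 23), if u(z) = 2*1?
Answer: -15619/25 ≈ -624.76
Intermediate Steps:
u(z) = 2
-15619/(u(6) + 23) = -15619/(2 + 23) = -15619/25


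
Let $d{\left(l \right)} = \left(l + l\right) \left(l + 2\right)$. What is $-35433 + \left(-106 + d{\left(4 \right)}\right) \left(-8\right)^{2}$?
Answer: $-39145$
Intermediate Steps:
$d{\left(l \right)} = 2 l \left(2 + l\right)$
$-35433 + \left(-106 + d{\left(4 \right)}\right) \left(-8\right)^{2} = -35433 + \left(-106 + 2 \cdot 4 \left(2 + 4\right)\right) \left(-8\right)^{2} = -35433 + \left(-106 + 2 \cdot 4 \cdot 6\right) 64 = -35433 + \left(-106 + 48\right) 64 = -35433 - 3712 = -39145$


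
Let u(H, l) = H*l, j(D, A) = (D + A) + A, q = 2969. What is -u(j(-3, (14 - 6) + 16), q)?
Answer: -133605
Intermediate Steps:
j(D, A) = D + 2*A (j(D, A) = (A + D) + A = D + 2*A)
-u(j(-3, (14 - 6) + 16), q) = -(-3 + 2*((14 - 6) + 16))*2969 = -(-3 + 2*(8 + 16))*2969 = -(-3 + 2*24)*2969 = -(-3 + 48)*2969 = -45*2969 = -1*133605 = -133605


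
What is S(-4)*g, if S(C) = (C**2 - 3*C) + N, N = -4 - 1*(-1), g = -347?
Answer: -8675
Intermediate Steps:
N = -3 (N = -4 + 1 = -3)
S(C) = -3 + C**2 - 3*C (S(C) = (C**2 - 3*C) - 3 = -3 + C**2 - 3*C)
S(-4)*g = (-3 + (-4)**2 - 3*(-4))*(-347) = (-3 + 16 + 12)*(-347) = 25*(-347) = -8675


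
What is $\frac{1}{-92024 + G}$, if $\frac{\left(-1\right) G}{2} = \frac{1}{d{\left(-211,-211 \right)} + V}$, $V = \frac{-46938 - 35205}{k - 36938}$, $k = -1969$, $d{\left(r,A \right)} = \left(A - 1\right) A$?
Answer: $- \frac{193385563}{17796113058158} \approx -1.0867 \cdot 10^{-5}$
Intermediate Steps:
$d{\left(r,A \right)} = A \left(-1 + A\right)$ ($d{\left(r,A \right)} = \left(-1 + A\right) A = A \left(-1 + A\right)$)
$V = \frac{9127}{4323}$ ($V = \frac{-46938 - 35205}{-1969 - 36938} = - \frac{82143}{-38907} = \left(-82143\right) \left(- \frac{1}{38907}\right) = \frac{9127}{4323} \approx 2.1113$)
$G = - \frac{8646}{193385563}$ ($G = - \frac{2}{- 211 \left(-1 - 211\right) + \frac{9127}{4323}} = - \frac{2}{\left(-211\right) \left(-212\right) + \frac{9127}{4323}} = - \frac{2}{44732 + \frac{9127}{4323}} = - \frac{2}{\frac{193385563}{4323}} = \left(-2\right) \frac{4323}{193385563} = - \frac{8646}{193385563} \approx -4.4709 \cdot 10^{-5}$)
$\frac{1}{-92024 + G} = \frac{1}{-92024 - \frac{8646}{193385563}} = \frac{1}{- \frac{17796113058158}{193385563}} = - \frac{193385563}{17796113058158}$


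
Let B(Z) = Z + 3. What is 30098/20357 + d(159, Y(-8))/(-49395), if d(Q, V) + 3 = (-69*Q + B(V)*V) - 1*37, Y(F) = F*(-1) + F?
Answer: 1710841637/1005534015 ≈ 1.7014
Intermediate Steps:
Y(F) = 0 (Y(F) = -F + F = 0)
B(Z) = 3 + Z
d(Q, V) = -40 - 69*Q + V*(3 + V) (d(Q, V) = -3 + ((-69*Q + (3 + V)*V) - 1*37) = -3 + ((-69*Q + V*(3 + V)) - 37) = -3 + (-37 - 69*Q + V*(3 + V)) = -40 - 69*Q + V*(3 + V))
30098/20357 + d(159, Y(-8))/(-49395) = 30098/20357 + (-40 - 69*159 + 0*(3 + 0))/(-49395) = 30098*(1/20357) + (-40 - 10971 + 0*3)*(-1/49395) = 30098/20357 + (-40 - 10971 + 0)*(-1/49395) = 30098/20357 - 11011*(-1/49395) = 30098/20357 + 11011/49395 = 1710841637/1005534015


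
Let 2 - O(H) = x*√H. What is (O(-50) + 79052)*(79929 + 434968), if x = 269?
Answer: 40704667438 - 692536465*I*√2 ≈ 4.0705e+10 - 9.7939e+8*I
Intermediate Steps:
O(H) = 2 - 269*√H
(O(-50) + 79052)*(79929 + 434968) = ((2 - 1345*I*√2) + 79052)*(79929 + 434968) = ((2 - 1345*I*√2) + 79052)*514897 = (79054 - 1345*I*√2)*514897 = 40704667438 - 692536465*I*√2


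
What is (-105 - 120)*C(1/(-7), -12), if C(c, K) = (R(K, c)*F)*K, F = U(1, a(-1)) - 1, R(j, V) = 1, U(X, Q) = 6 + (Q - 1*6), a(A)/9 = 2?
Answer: 45900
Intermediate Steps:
a(A) = 18 (a(A) = 9*2 = 18)
U(X, Q) = Q (U(X, Q) = 6 + (Q - 6) = 6 + (-6 + Q) = Q)
F = 17 (F = 18 - 1 = 17)
C(c, K) = 17*K (C(c, K) = (1*17)*K = 17*K)
(-105 - 120)*C(1/(-7), -12) = (-105 - 120)*(17*(-12)) = -225*(-204) = 45900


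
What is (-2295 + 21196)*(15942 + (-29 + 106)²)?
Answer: 413383771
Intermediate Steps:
(-2295 + 21196)*(15942 + (-29 + 106)²) = 18901*(15942 + 77²) = 18901*(15942 + 5929) = 18901*21871 = 413383771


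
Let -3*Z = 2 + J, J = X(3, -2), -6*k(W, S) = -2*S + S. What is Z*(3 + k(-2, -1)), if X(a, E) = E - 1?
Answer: 17/18 ≈ 0.94444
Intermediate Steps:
k(W, S) = S/6 (k(W, S) = -(-2*S + S)/6 = -(-1)*S/6 = S/6)
X(a, E) = -1 + E
J = -3 (J = -1 - 2 = -3)
Z = ⅓ (Z = -(2 - 3)/3 = -⅓*(-1) = ⅓ ≈ 0.33333)
Z*(3 + k(-2, -1)) = (3 + (⅙)*(-1))/3 = (3 - ⅙)/3 = (⅓)*(17/6) = 17/18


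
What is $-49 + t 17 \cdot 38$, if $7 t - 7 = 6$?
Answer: $\frac{8055}{7} \approx 1150.7$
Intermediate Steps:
$t = \frac{13}{7}$ ($t = 1 + \frac{1}{7} \cdot 6 = 1 + \frac{6}{7} = \frac{13}{7} \approx 1.8571$)
$-49 + t 17 \cdot 38 = -49 + \frac{13}{7} \cdot 17 \cdot 38 = -49 + \frac{221}{7} \cdot 38 = -49 + \frac{8398}{7} = \frac{8055}{7}$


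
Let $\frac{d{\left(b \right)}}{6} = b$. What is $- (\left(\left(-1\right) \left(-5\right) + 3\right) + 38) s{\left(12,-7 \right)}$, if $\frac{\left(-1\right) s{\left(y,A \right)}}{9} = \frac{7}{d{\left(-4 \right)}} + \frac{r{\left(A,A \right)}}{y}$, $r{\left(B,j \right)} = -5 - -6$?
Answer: $- \frac{345}{4} \approx -86.25$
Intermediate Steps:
$d{\left(b \right)} = 6 b$
$r{\left(B,j \right)} = 1$ ($r{\left(B,j \right)} = -5 + 6 = 1$)
$s{\left(y,A \right)} = \frac{21}{8} - \frac{9}{y}$ ($s{\left(y,A \right)} = - 9 \left(\frac{7}{6 \left(-4\right)} + 1 \frac{1}{y}\right) = - 9 \left(\frac{7}{-24} + \frac{1}{y}\right) = - 9 \left(7 \left(- \frac{1}{24}\right) + \frac{1}{y}\right) = - 9 \left(- \frac{7}{24} + \frac{1}{y}\right) = \frac{21}{8} - \frac{9}{y}$)
$- (\left(\left(-1\right) \left(-5\right) + 3\right) + 38) s{\left(12,-7 \right)} = - (\left(\left(-1\right) \left(-5\right) + 3\right) + 38) \left(\frac{21}{8} - \frac{9}{12}\right) = - (\left(5 + 3\right) + 38) \left(\frac{21}{8} - \frac{3}{4}\right) = - (8 + 38) \left(\frac{21}{8} - \frac{3}{4}\right) = \left(-1\right) 46 \cdot \frac{15}{8} = \left(-46\right) \frac{15}{8} = - \frac{345}{4}$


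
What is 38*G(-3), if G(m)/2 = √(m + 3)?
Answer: 0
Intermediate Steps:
G(m) = 2*√(3 + m) (G(m) = 2*√(m + 3) = 2*√(3 + m))
38*G(-3) = 38*(2*√(3 - 3)) = 38*(2*√0) = 38*(2*0) = 38*0 = 0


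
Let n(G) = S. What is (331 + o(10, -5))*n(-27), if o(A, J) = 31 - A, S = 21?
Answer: 7392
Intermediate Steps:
n(G) = 21
(331 + o(10, -5))*n(-27) = (331 + (31 - 1*10))*21 = (331 + (31 - 10))*21 = (331 + 21)*21 = 352*21 = 7392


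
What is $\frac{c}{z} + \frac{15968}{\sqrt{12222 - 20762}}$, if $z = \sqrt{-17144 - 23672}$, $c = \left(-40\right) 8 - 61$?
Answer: $\frac{i \left(- 81468736 \sqrt{2135} + 813435 \sqrt{2551}\right)}{21785540} \approx - 170.91 i$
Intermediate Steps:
$c = -381$ ($c = -320 - 61 = -381$)
$z = 4 i \sqrt{2551}$ ($z = \sqrt{-40816} = 4 i \sqrt{2551} \approx 202.03 i$)
$\frac{c}{z} + \frac{15968}{\sqrt{12222 - 20762}} = - \frac{381}{4 i \sqrt{2551}} + \frac{15968}{\sqrt{12222 - 20762}} = - 381 \left(- \frac{i \sqrt{2551}}{10204}\right) + \frac{15968}{\sqrt{-8540}} = \frac{381 i \sqrt{2551}}{10204} + \frac{15968}{2 i \sqrt{2135}} = \frac{381 i \sqrt{2551}}{10204} + 15968 \left(- \frac{i \sqrt{2135}}{4270}\right) = \frac{381 i \sqrt{2551}}{10204} - \frac{7984 i \sqrt{2135}}{2135} = - \frac{7984 i \sqrt{2135}}{2135} + \frac{381 i \sqrt{2551}}{10204}$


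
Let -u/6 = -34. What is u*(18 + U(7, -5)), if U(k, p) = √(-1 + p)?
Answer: 3672 + 204*I*√6 ≈ 3672.0 + 499.7*I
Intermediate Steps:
u = 204 (u = -6*(-34) = 204)
u*(18 + U(7, -5)) = 204*(18 + √(-1 - 5)) = 204*(18 + √(-6)) = 204*(18 + I*√6) = 3672 + 204*I*√6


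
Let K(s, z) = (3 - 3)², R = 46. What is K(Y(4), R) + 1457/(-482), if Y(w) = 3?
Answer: -1457/482 ≈ -3.0228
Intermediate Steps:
K(s, z) = 0 (K(s, z) = 0² = 0)
K(Y(4), R) + 1457/(-482) = 0 + 1457/(-482) = 0 + 1457*(-1/482) = 0 - 1457/482 = -1457/482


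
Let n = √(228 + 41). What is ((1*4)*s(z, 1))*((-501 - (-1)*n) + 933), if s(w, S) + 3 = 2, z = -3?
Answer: -1728 - 4*√269 ≈ -1793.6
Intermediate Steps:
s(w, S) = -1 (s(w, S) = -3 + 2 = -1)
n = √269 ≈ 16.401
((1*4)*s(z, 1))*((-501 - (-1)*n) + 933) = ((1*4)*(-1))*((-501 - (-1)*√269) + 933) = (4*(-1))*((-501 + √269) + 933) = -4*(432 + √269) = -1728 - 4*√269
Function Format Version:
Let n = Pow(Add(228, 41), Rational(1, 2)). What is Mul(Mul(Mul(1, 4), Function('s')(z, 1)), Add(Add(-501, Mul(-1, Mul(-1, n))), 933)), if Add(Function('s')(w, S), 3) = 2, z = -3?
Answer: Add(-1728, Mul(-4, Pow(269, Rational(1, 2)))) ≈ -1793.6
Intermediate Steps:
Function('s')(w, S) = -1 (Function('s')(w, S) = Add(-3, 2) = -1)
n = Pow(269, Rational(1, 2)) ≈ 16.401
Mul(Mul(Mul(1, 4), Function('s')(z, 1)), Add(Add(-501, Mul(-1, Mul(-1, n))), 933)) = Mul(Mul(Mul(1, 4), -1), Add(Add(-501, Mul(-1, Mul(-1, Pow(269, Rational(1, 2))))), 933)) = Mul(Mul(4, -1), Add(Add(-501, Pow(269, Rational(1, 2))), 933)) = Mul(-4, Add(432, Pow(269, Rational(1, 2)))) = Add(-1728, Mul(-4, Pow(269, Rational(1, 2))))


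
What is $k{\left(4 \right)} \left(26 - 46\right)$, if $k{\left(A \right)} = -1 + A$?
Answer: $-60$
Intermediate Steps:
$k{\left(4 \right)} \left(26 - 46\right) = \left(-1 + 4\right) \left(26 - 46\right) = 3 \left(-20\right) = -60$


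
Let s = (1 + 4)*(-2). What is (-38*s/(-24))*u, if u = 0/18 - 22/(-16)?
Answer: -1045/48 ≈ -21.771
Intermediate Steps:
u = 11/8 (u = 0*(1/18) - 22*(-1/16) = 0 + 11/8 = 11/8 ≈ 1.3750)
s = -10 (s = 5*(-2) = -10)
(-38*s/(-24))*u = -(-380)/(-24)*(11/8) = -(-380)*(-1)/24*(11/8) = -38*5/12*(11/8) = -95/6*11/8 = -1045/48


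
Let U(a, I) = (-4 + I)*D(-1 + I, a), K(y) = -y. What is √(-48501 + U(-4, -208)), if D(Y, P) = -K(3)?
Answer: I*√49137 ≈ 221.67*I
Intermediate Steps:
D(Y, P) = 3 (D(Y, P) = -(-1)*3 = -1*(-3) = 3)
U(a, I) = -12 + 3*I (U(a, I) = (-4 + I)*3 = -12 + 3*I)
√(-48501 + U(-4, -208)) = √(-48501 + (-12 + 3*(-208))) = √(-48501 + (-12 - 624)) = √(-48501 - 636) = √(-49137) = I*√49137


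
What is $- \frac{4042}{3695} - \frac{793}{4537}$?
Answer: $- \frac{1636053}{1289555} \approx -1.2687$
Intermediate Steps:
$- \frac{4042}{3695} - \frac{793}{4537} = \left(-4042\right) \frac{1}{3695} - \frac{61}{349} = - \frac{4042}{3695} - \frac{61}{349} = - \frac{1636053}{1289555}$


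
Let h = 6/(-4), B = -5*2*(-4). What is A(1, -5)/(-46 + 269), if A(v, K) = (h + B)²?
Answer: 5929/892 ≈ 6.6469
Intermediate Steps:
B = 40 (B = -10*(-4) = 40)
h = -3/2 (h = 6*(-¼) = -3/2 ≈ -1.5000)
A(v, K) = 5929/4 (A(v, K) = (-3/2 + 40)² = (77/2)² = 5929/4)
A(1, -5)/(-46 + 269) = (5929/4)/(-46 + 269) = (5929/4)/223 = (1/223)*(5929/4) = 5929/892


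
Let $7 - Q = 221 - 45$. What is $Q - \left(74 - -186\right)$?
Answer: $-429$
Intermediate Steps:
$Q = -169$ ($Q = 7 - \left(221 - 45\right) = 7 - 176 = -169$)
$Q - \left(74 - -186\right) = -169 - \left(74 - -186\right) = -169 - \left(74 + 186\right) = -169 - 260 = -429$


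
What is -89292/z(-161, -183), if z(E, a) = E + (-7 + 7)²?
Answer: 12756/23 ≈ 554.61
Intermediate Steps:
z(E, a) = E (z(E, a) = E + 0² = E + 0 = E)
-89292/z(-161, -183) = -89292/(-161) = -89292*(-1/161) = 12756/23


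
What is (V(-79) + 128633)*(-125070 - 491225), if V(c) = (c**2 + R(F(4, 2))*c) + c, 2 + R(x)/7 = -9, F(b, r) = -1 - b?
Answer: -86822407010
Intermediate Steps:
R(x) = -77 (R(x) = -14 + 7*(-9) = -14 - 63 = -77)
V(c) = c**2 - 76*c (V(c) = (c**2 - 77*c) + c = c**2 - 76*c)
(V(-79) + 128633)*(-125070 - 491225) = (-79*(-76 - 79) + 128633)*(-125070 - 491225) = (-79*(-155) + 128633)*(-616295) = (12245 + 128633)*(-616295) = 140878*(-616295) = -86822407010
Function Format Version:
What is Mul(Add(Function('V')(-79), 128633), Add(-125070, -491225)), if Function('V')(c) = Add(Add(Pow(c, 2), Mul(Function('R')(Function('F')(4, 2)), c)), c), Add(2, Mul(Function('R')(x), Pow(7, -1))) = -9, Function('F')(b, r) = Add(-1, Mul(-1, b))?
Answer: -86822407010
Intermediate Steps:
Function('R')(x) = -77 (Function('R')(x) = Add(-14, Mul(7, -9)) = Add(-14, -63) = -77)
Function('V')(c) = Add(Pow(c, 2), Mul(-76, c)) (Function('V')(c) = Add(Add(Pow(c, 2), Mul(-77, c)), c) = Add(Pow(c, 2), Mul(-76, c)))
Mul(Add(Function('V')(-79), 128633), Add(-125070, -491225)) = Mul(Add(Mul(-79, Add(-76, -79)), 128633), Add(-125070, -491225)) = Mul(Add(Mul(-79, -155), 128633), -616295) = Mul(Add(12245, 128633), -616295) = Mul(140878, -616295) = -86822407010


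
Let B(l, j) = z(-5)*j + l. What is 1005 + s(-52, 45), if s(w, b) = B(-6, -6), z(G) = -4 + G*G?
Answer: 873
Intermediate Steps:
z(G) = -4 + G**2
B(l, j) = l + 21*j (B(l, j) = (-4 + (-5)**2)*j + l = (-4 + 25)*j + l = 21*j + l = l + 21*j)
s(w, b) = -132 (s(w, b) = -6 + 21*(-6) = -6 - 126 = -132)
1005 + s(-52, 45) = 1005 - 132 = 873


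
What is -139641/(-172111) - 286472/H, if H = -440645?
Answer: 110837090837/75839851595 ≈ 1.4615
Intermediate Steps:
-139641/(-172111) - 286472/H = -139641/(-172111) - 286472/(-440645) = -139641*(-1/172111) - 286472*(-1/440645) = 139641/172111 + 286472/440645 = 110837090837/75839851595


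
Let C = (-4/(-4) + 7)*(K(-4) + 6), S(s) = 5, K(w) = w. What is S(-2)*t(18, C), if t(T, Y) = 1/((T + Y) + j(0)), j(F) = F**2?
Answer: 5/34 ≈ 0.14706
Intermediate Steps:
C = 16 (C = (-4/(-4) + 7)*(-4 + 6) = (-4*(-1/4) + 7)*2 = (1 + 7)*2 = 8*2 = 16)
t(T, Y) = 1/(T + Y) (t(T, Y) = 1/((T + Y) + 0**2) = 1/((T + Y) + 0) = 1/(T + Y))
S(-2)*t(18, C) = 5/(18 + 16) = 5/34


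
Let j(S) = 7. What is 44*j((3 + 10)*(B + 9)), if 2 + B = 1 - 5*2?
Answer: 308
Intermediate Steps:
B = -11 (B = -2 + (1 - 5*2) = -2 + (1 - 10) = -2 - 9 = -11)
44*j((3 + 10)*(B + 9)) = 44*7 = 308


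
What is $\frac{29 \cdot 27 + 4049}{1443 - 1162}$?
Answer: $\frac{4832}{281} \approx 17.196$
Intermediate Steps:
$\frac{29 \cdot 27 + 4049}{1443 - 1162} = \frac{783 + 4049}{281} = 4832 \cdot \frac{1}{281} = \frac{4832}{281}$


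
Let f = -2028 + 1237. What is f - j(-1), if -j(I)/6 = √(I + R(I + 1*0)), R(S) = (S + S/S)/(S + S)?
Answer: -791 + 6*I ≈ -791.0 + 6.0*I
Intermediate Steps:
R(S) = (1 + S)/(2*S) (R(S) = (S + 1)/((2*S)) = (1 + S)*(1/(2*S)) = (1 + S)/(2*S))
f = -791
j(I) = -6*√(I + (1 + I)/(2*I)) (j(I) = -6*√(I + (1 + (I + 1*0))/(2*(I + 1*0))) = -6*√(I + (1 + (I + 0))/(2*(I + 0))) = -6*√(I + (1 + I)/(2*I)))
f - j(-1) = -791 - (-3)*√(2 + 2/(-1) + 4*(-1)) = -791 - (-3)*√(2 + 2*(-1) - 4) = -791 - (-3)*√(2 - 2 - 4) = -791 - (-3)*√(-4) = -791 - (-3)*2*I = -791 - (-6)*I = -791 + 6*I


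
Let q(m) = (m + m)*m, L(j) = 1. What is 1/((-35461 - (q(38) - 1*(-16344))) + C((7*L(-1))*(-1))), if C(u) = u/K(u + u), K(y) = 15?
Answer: -15/820402 ≈ -1.8284e-5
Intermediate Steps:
q(m) = 2*m**2 (q(m) = (2*m)*m = 2*m**2)
C(u) = u/15
1/((-35461 - (q(38) - 1*(-16344))) + C((7*L(-1))*(-1))) = 1/((-35461 - (2*38**2 - 1*(-16344))) + ((7*1)*(-1))/15) = 1/((-35461 - (2*1444 + 16344)) + (7*(-1))/15) = 1/((-35461 - (2888 + 16344)) + (1/15)*(-7)) = 1/((-35461 - 1*19232) - 7/15) = 1/((-35461 - 19232) - 7/15) = 1/(-54693 - 7/15) = 1/(-820402/15) = -15/820402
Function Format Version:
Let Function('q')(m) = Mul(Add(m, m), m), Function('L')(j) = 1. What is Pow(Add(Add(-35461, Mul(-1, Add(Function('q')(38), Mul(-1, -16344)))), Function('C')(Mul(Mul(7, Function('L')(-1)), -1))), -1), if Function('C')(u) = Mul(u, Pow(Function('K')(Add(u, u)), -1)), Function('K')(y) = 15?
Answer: Rational(-15, 820402) ≈ -1.8284e-5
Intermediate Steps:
Function('q')(m) = Mul(2, Pow(m, 2)) (Function('q')(m) = Mul(Mul(2, m), m) = Mul(2, Pow(m, 2)))
Function('C')(u) = Mul(Rational(1, 15), u) (Function('C')(u) = Mul(u, Pow(15, -1)) = Mul(u, Rational(1, 15)) = Mul(Rational(1, 15), u))
Pow(Add(Add(-35461, Mul(-1, Add(Function('q')(38), Mul(-1, -16344)))), Function('C')(Mul(Mul(7, Function('L')(-1)), -1))), -1) = Pow(Add(Add(-35461, Mul(-1, Add(Mul(2, Pow(38, 2)), Mul(-1, -16344)))), Mul(Rational(1, 15), Mul(Mul(7, 1), -1))), -1) = Pow(Add(Add(-35461, Mul(-1, Add(Mul(2, 1444), 16344))), Mul(Rational(1, 15), Mul(7, -1))), -1) = Pow(Add(Add(-35461, Mul(-1, Add(2888, 16344))), Mul(Rational(1, 15), -7)), -1) = Pow(Add(Add(-35461, Mul(-1, 19232)), Rational(-7, 15)), -1) = Pow(Add(Add(-35461, -19232), Rational(-7, 15)), -1) = Pow(Add(-54693, Rational(-7, 15)), -1) = Pow(Rational(-820402, 15), -1) = Rational(-15, 820402)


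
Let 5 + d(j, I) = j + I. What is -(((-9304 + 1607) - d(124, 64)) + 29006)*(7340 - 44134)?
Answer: 777310044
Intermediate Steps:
d(j, I) = -5 + I + j (d(j, I) = -5 + (j + I) = -5 + (I + j) = -5 + I + j)
-(((-9304 + 1607) - d(124, 64)) + 29006)*(7340 - 44134) = -(((-9304 + 1607) - (-5 + 64 + 124)) + 29006)*(7340 - 44134) = -((-7697 - 1*183) + 29006)*(-36794) = -((-7697 - 183) + 29006)*(-36794) = -(-7880 + 29006)*(-36794) = -21126*(-36794) = -1*(-777310044) = 777310044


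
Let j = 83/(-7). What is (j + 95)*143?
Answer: 83226/7 ≈ 11889.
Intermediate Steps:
j = -83/7 (j = 83*(-⅐) = -83/7 ≈ -11.857)
(j + 95)*143 = (-83/7 + 95)*143 = (582/7)*143 = 83226/7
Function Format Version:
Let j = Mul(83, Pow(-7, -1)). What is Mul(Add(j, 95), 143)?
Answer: Rational(83226, 7) ≈ 11889.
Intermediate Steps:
j = Rational(-83, 7) (j = Mul(83, Rational(-1, 7)) = Rational(-83, 7) ≈ -11.857)
Mul(Add(j, 95), 143) = Mul(Add(Rational(-83, 7), 95), 143) = Mul(Rational(582, 7), 143) = Rational(83226, 7)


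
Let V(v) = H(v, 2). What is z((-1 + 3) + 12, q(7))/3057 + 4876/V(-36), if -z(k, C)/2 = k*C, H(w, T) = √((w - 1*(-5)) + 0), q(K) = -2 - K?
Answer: 84/1019 - 4876*I*√31/31 ≈ 0.082434 - 875.76*I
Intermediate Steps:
H(w, T) = √(5 + w) (H(w, T) = √((w + 5) + 0) = √((5 + w) + 0) = √(5 + w))
V(v) = √(5 + v)
z(k, C) = -2*C*k (z(k, C) = -2*k*C = -2*C*k)
z((-1 + 3) + 12, q(7))/3057 + 4876/V(-36) = -2*(-2 - 1*7)*((-1 + 3) + 12)/3057 + 4876/(√(5 - 36)) = -2*(-2 - 7)*(2 + 12)*(1/3057) + 4876/(√(-31)) = -2*(-9)*14*(1/3057) + 4876/((I*√31)) = 252*(1/3057) + 4876*(-I*√31/31) = 84/1019 - 4876*I*√31/31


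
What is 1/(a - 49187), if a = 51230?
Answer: 1/2043 ≈ 0.00048948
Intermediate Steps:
1/(a - 49187) = 1/(51230 - 49187) = 1/2043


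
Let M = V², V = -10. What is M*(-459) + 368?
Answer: -45532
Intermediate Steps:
M = 100 (M = (-10)² = 100)
M*(-459) + 368 = 100*(-459) + 368 = -45900 + 368 = -45532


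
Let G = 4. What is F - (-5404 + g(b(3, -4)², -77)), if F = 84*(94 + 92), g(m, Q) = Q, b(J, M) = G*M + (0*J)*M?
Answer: 21105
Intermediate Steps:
b(J, M) = 4*M (b(J, M) = 4*M + (0*J)*M = 4*M + 0*M = 4*M + 0 = 4*M)
F = 15624 (F = 84*186 = 15624)
F - (-5404 + g(b(3, -4)², -77)) = 15624 - (-5404 - 77) = 15624 - 1*(-5481) = 15624 + 5481 = 21105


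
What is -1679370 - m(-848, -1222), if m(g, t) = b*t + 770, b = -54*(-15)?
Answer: -690320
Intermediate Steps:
b = 810
m(g, t) = 770 + 810*t (m(g, t) = 810*t + 770 = 770 + 810*t)
-1679370 - m(-848, -1222) = -1679370 - (770 + 810*(-1222)) = -1679370 - (770 - 989820) = -1679370 - 1*(-989050) = -1679370 + 989050 = -690320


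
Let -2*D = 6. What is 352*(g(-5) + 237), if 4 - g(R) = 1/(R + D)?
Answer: 84876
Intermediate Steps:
D = -3 (D = -½*6 = -3)
g(R) = 4 - 1/(-3 + R) (g(R) = 4 - 1/(R - 3) = 4 - 1/(-3 + R))
352*(g(-5) + 237) = 352*((-13 + 4*(-5))/(-3 - 5) + 237) = 352*((-13 - 20)/(-8) + 237) = 352*(-⅛*(-33) + 237) = 352*(33/8 + 237) = 352*(1929/8) = 84876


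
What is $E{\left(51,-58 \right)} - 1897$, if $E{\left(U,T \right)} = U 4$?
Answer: $-1693$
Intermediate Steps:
$E{\left(U,T \right)} = 4 U$
$E{\left(51,-58 \right)} - 1897 = 4 \cdot 51 - 1897 = 204 - 1897 = -1693$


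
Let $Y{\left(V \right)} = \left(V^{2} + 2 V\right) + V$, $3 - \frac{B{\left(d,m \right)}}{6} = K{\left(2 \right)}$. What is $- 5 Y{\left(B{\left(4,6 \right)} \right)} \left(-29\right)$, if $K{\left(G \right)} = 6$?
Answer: $39150$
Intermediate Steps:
$B{\left(d,m \right)} = -18$ ($B{\left(d,m \right)} = 18 - 36 = -18$)
$Y{\left(V \right)} = V^{2} + 3 V$
$- 5 Y{\left(B{\left(4,6 \right)} \right)} \left(-29\right) = - 5 \left(- 18 \left(3 - 18\right)\right) \left(-29\right) = - 5 \left(\left(-18\right) \left(-15\right)\right) \left(-29\right) = \left(-5\right) 270 \left(-29\right) = \left(-1350\right) \left(-29\right) = 39150$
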